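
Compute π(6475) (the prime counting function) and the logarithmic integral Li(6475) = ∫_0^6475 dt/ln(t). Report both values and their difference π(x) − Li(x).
π(6475) = 840;  Li(6475) ≈ 854.77;  π(x) − Li(x) ≈ -14.77.

Direct count of primes ≤ 6475 gives π(6475) = 840. Numerical evaluation of the logarithmic integral gives Li(6475) ≈ 854.77. The difference π(x) − Li(x) ≈ -14.77 is typically negative for small/moderate x (Li(x) overestimates), though Littlewood's theorem shows this sign changes infinitely often.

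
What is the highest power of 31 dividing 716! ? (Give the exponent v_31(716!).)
v_31(716!) = 23

Legendre's formula: v_p(n!) = Σ_{k ≥ 1} ⌊n / p^k⌋. For p = 31, n = 716, the terms are:
  ⌊716/31^1⌋ = ⌊716/31⌋ = 23
(the next term ⌊716/31^2⌋ = 0, terminating the sum). Summing: v_31(716!) = 23 = 23.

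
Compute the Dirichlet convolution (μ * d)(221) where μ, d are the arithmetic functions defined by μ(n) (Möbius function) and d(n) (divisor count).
(μ * d)(221) = 1

Divisors of 221: [1, 13, 17, 221]. For each d | 221:
  d = 1: μ(1) · d(221/1) = 1 · 4 = 4
  d = 13: μ(13) · d(221/13) = -1 · 2 = -2
  d = 17: μ(17) · d(221/17) = -1 · 2 = -2
  d = 221: μ(221) · d(221/221) = 1 · 1 = 1
Summing: (μ * d)(221) = 4 + -2 + -2 + 1 = 1.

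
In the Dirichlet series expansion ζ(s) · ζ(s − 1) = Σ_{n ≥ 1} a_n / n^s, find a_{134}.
σ(134) = 204

In the product (Σ m^0/m^s)(Σ k / k^s) = Σ (Σ_{d | n} d) / n^s, the coefficient of 1/n^s is σ(n) = Σ_{d | n} d. For n = 134, divisors are [1, 2, 67, 134]; summing: σ(134) = 204.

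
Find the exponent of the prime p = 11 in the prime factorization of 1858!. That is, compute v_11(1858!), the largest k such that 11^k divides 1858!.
v_11(1858!) = 184

Legendre's formula: v_p(n!) = Σ_{k ≥ 1} ⌊n / p^k⌋. For p = 11, n = 1858, the terms are:
  ⌊1858/11^1⌋ = ⌊1858/11⌋ = 168
  ⌊1858/11^2⌋ = ⌊1858/121⌋ = 15
  ⌊1858/11^3⌋ = ⌊1858/1331⌋ = 1
(the next term ⌊1858/11^4⌋ = 0, terminating the sum). Summing: v_11(1858!) = 168 + 15 + 1 = 184.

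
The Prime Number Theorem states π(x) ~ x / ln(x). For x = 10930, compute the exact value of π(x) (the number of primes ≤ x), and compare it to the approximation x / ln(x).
π(10930) = 1327;  x/ln(x) ≈ 1175.36;  relative error ≈ 11.43%.

Directly count primes up to 10930: π(10930) = 1327. The PNT approximation gives 10930/ln(10930) ≈ 10930/9.29927 ≈ 1175.36. Relative error (π(x) − x/ln(x)) / π(x) ≈ 11.43%; the approximation is known to undercount slightly (Li(x) is a better estimate).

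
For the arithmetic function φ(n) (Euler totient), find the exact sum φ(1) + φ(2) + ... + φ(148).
Σ_{n ≤ 148} φ(n) = 6670

Compute φ(n) for each 1 ≤ n ≤ 148: φ(1) = 1, φ(2) = 1, φ(3) = 2, φ(4) = 2, φ(5) = 4, φ(6) = 2, φ(7) = 6, φ(8) = 4, φ(9) = 6, φ(10) = 4, φ(11) = 10, φ(12) = 4, φ(13) = 12, φ(14) = 6, φ(15) = 8, φ(16) = 8, φ(17) = 16, φ(18) = 6, φ(19) = 18, φ(20) = 8, φ(21) = 12, φ(22) = 10, φ(23) = 22, φ(24) = 8, φ(25) = 20, φ(26) = 12, φ(27) = 18, φ(28) = 12, φ(29) = 28, φ(30) = 8, φ(31) = 30, φ(32) = 16, φ(33) = 20, φ(34) = 16, φ(35) = 24, φ(36) = 12, φ(37) = 36, φ(38) = 18, φ(39) = 24, φ(40) = 16, φ(41) = 40, φ(42) = 12, φ(43) = 42, φ(44) = 20, φ(45) = 24, φ(46) = 22, φ(47) = 46, φ(48) = 16, φ(49) = 42, φ(50) = 20, φ(51) = 32, φ(52) = 24, φ(53) = 52, φ(54) = 18, φ(55) = 40, φ(56) = 24, φ(57) = 36, φ(58) = 28, φ(59) = 58, φ(60) = 16, φ(61) = 60, φ(62) = 30, φ(63) = 36, φ(64) = 32, φ(65) = 48, φ(66) = 20, φ(67) = 66, φ(68) = 32, φ(69) = 44, φ(70) = 24, φ(71) = 70, φ(72) = 24, φ(73) = 72, φ(74) = 36, φ(75) = 40, φ(76) = 36, φ(77) = 60, φ(78) = 24, φ(79) = 78, φ(80) = 32, φ(81) = 54, φ(82) = 40, φ(83) = 82, φ(84) = 24, φ(85) = 64, φ(86) = 42, φ(87) = 56, φ(88) = 40, φ(89) = 88, φ(90) = 24, φ(91) = 72, φ(92) = 44, φ(93) = 60, φ(94) = 46, φ(95) = 72, φ(96) = 32, φ(97) = 96, φ(98) = 42, φ(99) = 60, φ(100) = 40, φ(101) = 100, φ(102) = 32, φ(103) = 102, φ(104) = 48, φ(105) = 48, φ(106) = 52, φ(107) = 106, φ(108) = 36, φ(109) = 108, φ(110) = 40, φ(111) = 72, φ(112) = 48, φ(113) = 112, φ(114) = 36, φ(115) = 88, φ(116) = 56, φ(117) = 72, φ(118) = 58, φ(119) = 96, φ(120) = 32, φ(121) = 110, φ(122) = 60, φ(123) = 80, φ(124) = 60, φ(125) = 100, φ(126) = 36, φ(127) = 126, φ(128) = 64, φ(129) = 84, φ(130) = 48, φ(131) = 130, φ(132) = 40, φ(133) = 108, φ(134) = 66, φ(135) = 72, φ(136) = 64, φ(137) = 136, φ(138) = 44, φ(139) = 138, φ(140) = 48, φ(141) = 92, φ(142) = 70, φ(143) = 120, φ(144) = 48, φ(145) = 112, φ(146) = 72, φ(147) = 84, φ(148) = 72. Summing all 148 values: 6670. (Average order: Σ_{n ≤ x} φ(n) ~ (3/π²) x². For x = 148, (3/π²)·148² ≈ 6658.02.)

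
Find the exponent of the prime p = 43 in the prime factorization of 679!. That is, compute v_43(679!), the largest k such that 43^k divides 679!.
v_43(679!) = 15

Legendre's formula: v_p(n!) = Σ_{k ≥ 1} ⌊n / p^k⌋. For p = 43, n = 679, the terms are:
  ⌊679/43^1⌋ = ⌊679/43⌋ = 15
(the next term ⌊679/43^2⌋ = 0, terminating the sum). Summing: v_43(679!) = 15 = 15.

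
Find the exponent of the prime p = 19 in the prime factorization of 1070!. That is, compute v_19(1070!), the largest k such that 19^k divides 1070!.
v_19(1070!) = 58

Legendre's formula: v_p(n!) = Σ_{k ≥ 1} ⌊n / p^k⌋. For p = 19, n = 1070, the terms are:
  ⌊1070/19^1⌋ = ⌊1070/19⌋ = 56
  ⌊1070/19^2⌋ = ⌊1070/361⌋ = 2
(the next term ⌊1070/19^3⌋ = 0, terminating the sum). Summing: v_19(1070!) = 56 + 2 = 58.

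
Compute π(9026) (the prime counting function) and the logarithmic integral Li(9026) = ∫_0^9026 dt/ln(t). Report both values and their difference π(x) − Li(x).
π(9026) = 1121;  Li(9026) ≈ 1139.80;  π(x) − Li(x) ≈ -18.80.

Direct count of primes ≤ 9026 gives π(9026) = 1121. Numerical evaluation of the logarithmic integral gives Li(9026) ≈ 1139.80. The difference π(x) − Li(x) ≈ -18.80 is typically negative for small/moderate x (Li(x) overestimates), though Littlewood's theorem shows this sign changes infinitely often.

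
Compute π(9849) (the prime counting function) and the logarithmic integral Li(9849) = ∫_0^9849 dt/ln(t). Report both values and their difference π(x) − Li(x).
π(9849) = 1214;  Li(9849) ≈ 1229.73;  π(x) − Li(x) ≈ -15.73.

Direct count of primes ≤ 9849 gives π(9849) = 1214. Numerical evaluation of the logarithmic integral gives Li(9849) ≈ 1229.73. The difference π(x) − Li(x) ≈ -15.73 is typically negative for small/moderate x (Li(x) overestimates), though Littlewood's theorem shows this sign changes infinitely often.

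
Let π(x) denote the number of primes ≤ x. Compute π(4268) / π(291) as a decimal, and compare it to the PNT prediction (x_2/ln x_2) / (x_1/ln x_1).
π(4268)/π(291) = 585/61 ≈ 9.5902;  PNT prediction ≈ 9.9545.

π(291) = 61 and π(4268) = 585, so π(4268)/π(291) ≈ 9.5902. The PNT-predicted ratio is (4268/ln(4268)) / (291/ln(291)) ≈ 9.9545. The two agree to within a few percent, as expected.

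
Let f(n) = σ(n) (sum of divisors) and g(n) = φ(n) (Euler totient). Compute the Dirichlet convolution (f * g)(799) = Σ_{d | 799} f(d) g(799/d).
(σ * φ)(799) = 3196

Divisors of 799: [1, 17, 47, 799]. For each d | 799:
  d = 1: σ(1) · φ(799/1) = 1 · 736 = 736
  d = 17: σ(17) · φ(799/17) = 18 · 46 = 828
  d = 47: σ(47) · φ(799/47) = 48 · 16 = 768
  d = 799: σ(799) · φ(799/799) = 864 · 1 = 864
Summing: (σ * φ)(799) = 736 + 828 + 768 + 864 = 3196.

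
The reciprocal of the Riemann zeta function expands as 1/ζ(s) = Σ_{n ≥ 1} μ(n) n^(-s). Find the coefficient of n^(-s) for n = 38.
μ(38) = 1

Factor n = 38 = 2 · 19. μ(n) = 0 if any exponent ≥ 2 (not squarefree); otherwise μ(n) = (−1)^{ω(n)} where ω(n) is the number of distinct prime factors. Applying: μ(38) = 1.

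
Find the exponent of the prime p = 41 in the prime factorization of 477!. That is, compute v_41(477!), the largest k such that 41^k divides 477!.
v_41(477!) = 11

Legendre's formula: v_p(n!) = Σ_{k ≥ 1} ⌊n / p^k⌋. For p = 41, n = 477, the terms are:
  ⌊477/41^1⌋ = ⌊477/41⌋ = 11
(the next term ⌊477/41^2⌋ = 0, terminating the sum). Summing: v_41(477!) = 11 = 11.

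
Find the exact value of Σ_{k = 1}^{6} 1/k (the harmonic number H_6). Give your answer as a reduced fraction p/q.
H_6 = 49/20

Direct summation: H_6 = 1 + 1/2 + ... + 1/6. The least common denominator is lcm(1, ..., 6) = 60; over this denominator the numerator is 60 + 30 + 20 + 15 + 12 + 10 = 147, so H_6 = 147/60; reducing by gcd(147, 60) = 3 gives 49/20 ≈ 2.45000. (The PNT-adjacent estimate ln(6) + γ ≈ 2.36898 matches within O(1/n).)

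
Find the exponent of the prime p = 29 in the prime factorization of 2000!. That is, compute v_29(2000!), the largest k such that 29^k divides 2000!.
v_29(2000!) = 70

Legendre's formula: v_p(n!) = Σ_{k ≥ 1} ⌊n / p^k⌋. For p = 29, n = 2000, the terms are:
  ⌊2000/29^1⌋ = ⌊2000/29⌋ = 68
  ⌊2000/29^2⌋ = ⌊2000/841⌋ = 2
(the next term ⌊2000/29^3⌋ = 0, terminating the sum). Summing: v_29(2000!) = 68 + 2 = 70.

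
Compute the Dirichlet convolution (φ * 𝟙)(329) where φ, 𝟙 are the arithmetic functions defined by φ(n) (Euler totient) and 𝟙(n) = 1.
(φ * 𝟙)(329) = 329

Divisors of 329: [1, 7, 47, 329]. For each d | 329:
  d = 1: φ(1) · 𝟙(329/1) = 1 · 1 = 1
  d = 7: φ(7) · 𝟙(329/7) = 6 · 1 = 6
  d = 47: φ(47) · 𝟙(329/47) = 46 · 1 = 46
  d = 329: φ(329) · 𝟙(329/329) = 276 · 1 = 276
Summing: (φ * 𝟙)(329) = 1 + 6 + 46 + 276 = 329.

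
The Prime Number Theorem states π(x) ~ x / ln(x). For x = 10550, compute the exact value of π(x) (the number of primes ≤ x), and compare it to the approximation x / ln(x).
π(10550) = 1288;  x/ln(x) ≈ 1138.83;  relative error ≈ 11.58%.

Directly count primes up to 10550: π(10550) = 1288. The PNT approximation gives 10550/ln(10550) ≈ 10550/9.26388 ≈ 1138.83. Relative error (π(x) − x/ln(x)) / π(x) ≈ 11.58%; the approximation is known to undercount slightly (Li(x) is a better estimate).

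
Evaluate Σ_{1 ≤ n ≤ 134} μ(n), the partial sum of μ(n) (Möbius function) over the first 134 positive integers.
Σ_{n ≤ 134} μ(n) = -1

Compute μ(n) for each 1 ≤ n ≤ 134: μ(1) = 1, μ(2) = -1, μ(3) = -1, μ(4) = 0, μ(5) = -1, μ(6) = 1, μ(7) = -1, μ(8) = 0, μ(9) = 0, μ(10) = 1, μ(11) = -1, μ(12) = 0, μ(13) = -1, μ(14) = 1, μ(15) = 1, μ(16) = 0, μ(17) = -1, μ(18) = 0, μ(19) = -1, μ(20) = 0, μ(21) = 1, μ(22) = 1, μ(23) = -1, μ(24) = 0, μ(25) = 0, μ(26) = 1, μ(27) = 0, μ(28) = 0, μ(29) = -1, μ(30) = -1, μ(31) = -1, μ(32) = 0, μ(33) = 1, μ(34) = 1, μ(35) = 1, μ(36) = 0, μ(37) = -1, μ(38) = 1, μ(39) = 1, μ(40) = 0, μ(41) = -1, μ(42) = -1, μ(43) = -1, μ(44) = 0, μ(45) = 0, μ(46) = 1, μ(47) = -1, μ(48) = 0, μ(49) = 0, μ(50) = 0, μ(51) = 1, μ(52) = 0, μ(53) = -1, μ(54) = 0, μ(55) = 1, μ(56) = 0, μ(57) = 1, μ(58) = 1, μ(59) = -1, μ(60) = 0, μ(61) = -1, μ(62) = 1, μ(63) = 0, μ(64) = 0, μ(65) = 1, μ(66) = -1, μ(67) = -1, μ(68) = 0, μ(69) = 1, μ(70) = -1, μ(71) = -1, μ(72) = 0, μ(73) = -1, μ(74) = 1, μ(75) = 0, μ(76) = 0, μ(77) = 1, μ(78) = -1, μ(79) = -1, μ(80) = 0, μ(81) = 0, μ(82) = 1, μ(83) = -1, μ(84) = 0, μ(85) = 1, μ(86) = 1, μ(87) = 1, μ(88) = 0, μ(89) = -1, μ(90) = 0, μ(91) = 1, μ(92) = 0, μ(93) = 1, μ(94) = 1, μ(95) = 1, μ(96) = 0, μ(97) = -1, μ(98) = 0, μ(99) = 0, μ(100) = 0, μ(101) = -1, μ(102) = -1, μ(103) = -1, μ(104) = 0, μ(105) = -1, μ(106) = 1, μ(107) = -1, μ(108) = 0, μ(109) = -1, μ(110) = -1, μ(111) = 1, μ(112) = 0, μ(113) = -1, μ(114) = -1, μ(115) = 1, μ(116) = 0, μ(117) = 0, μ(118) = 1, μ(119) = 1, μ(120) = 0, μ(121) = 0, μ(122) = 1, μ(123) = 1, μ(124) = 0, μ(125) = 0, μ(126) = 0, μ(127) = -1, μ(128) = 0, μ(129) = 1, μ(130) = -1, μ(131) = -1, μ(132) = 0, μ(133) = 1, μ(134) = 1. Summing all 134 values: -1. (Mertens function M(x) = Σ_{n ≤ x} μ(n); on average M(x) should be small (PNT ⟺ M(x) = o(x)).)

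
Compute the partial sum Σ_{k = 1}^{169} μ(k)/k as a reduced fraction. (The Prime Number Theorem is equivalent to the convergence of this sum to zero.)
Σ μ(k)/k = 3320595668723936105212130194759121950701456962705503856339925674/481473710367991963528473107950567214598209565303106537707981745635

Values of μ(k) for 1 ≤ k ≤ 169: μ(1) = 1, μ(2) = -1, μ(3) = -1, μ(5) = -1, μ(6) = 1, μ(7) = -1, μ(10) = 1, μ(11) = -1, μ(13) = -1, μ(14) = 1, μ(15) = 1, μ(17) = -1, μ(19) = -1, μ(21) = 1, μ(22) = 1, μ(23) = -1, μ(26) = 1, μ(29) = -1, μ(30) = -1, μ(31) = -1, μ(33) = 1, μ(34) = 1, μ(35) = 1, μ(37) = -1, μ(38) = 1, μ(39) = 1, μ(41) = -1, μ(42) = -1, μ(43) = -1, μ(46) = 1, μ(47) = -1, μ(51) = 1, μ(53) = -1, μ(55) = 1, μ(57) = 1, μ(58) = 1, μ(59) = -1, μ(61) = -1, μ(62) = 1, μ(65) = 1, μ(66) = -1, μ(67) = -1, μ(69) = 1, μ(70) = -1, μ(71) = -1, μ(73) = -1, μ(74) = 1, μ(77) = 1, μ(78) = -1, μ(79) = -1, μ(82) = 1, μ(83) = -1, μ(85) = 1, μ(86) = 1, μ(87) = 1, μ(89) = -1, μ(91) = 1, μ(93) = 1, μ(94) = 1, μ(95) = 1, μ(97) = -1, μ(101) = -1, μ(102) = -1, μ(103) = -1, μ(105) = -1, μ(106) = 1, μ(107) = -1, μ(109) = -1, μ(110) = -1, μ(111) = 1, μ(113) = -1, μ(114) = -1, μ(115) = 1, μ(118) = 1, μ(119) = 1, μ(122) = 1, μ(123) = 1, μ(127) = -1, μ(129) = 1, μ(130) = -1, μ(131) = -1, μ(133) = 1, μ(134) = 1, μ(137) = -1, μ(138) = -1, μ(139) = -1, μ(141) = 1, μ(142) = 1, μ(143) = 1, μ(145) = 1, μ(146) = 1, μ(149) = -1, μ(151) = -1, μ(154) = -1, μ(155) = 1, μ(157) = -1, μ(158) = 1, μ(159) = 1, μ(161) = 1, μ(163) = -1, μ(165) = -1, μ(166) = 1, μ(167) = -1, with μ = 0 on non-squarefree integers. Summing μ(k)/k for k where μ(k) ≠ 0 gives 3320595668723936105212130194759121950701456962705503856339925674/481473710367991963528473107950567214598209565303106537707981745635 ≈ 0.0069. (PNT ⟺ this sum → 0 as n → ∞.)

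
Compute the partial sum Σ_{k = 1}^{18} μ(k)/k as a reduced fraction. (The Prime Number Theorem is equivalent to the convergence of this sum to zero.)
Σ μ(k)/k = 163/85085

Values of μ(k) for 1 ≤ k ≤ 18: μ(1) = 1, μ(2) = -1, μ(3) = -1, μ(5) = -1, μ(6) = 1, μ(7) = -1, μ(10) = 1, μ(11) = -1, μ(13) = -1, μ(14) = 1, μ(15) = 1, μ(17) = -1, with μ = 0 on non-squarefree integers. Summing μ(k)/k for k where μ(k) ≠ 0 gives 163/85085 ≈ 0.0019. (PNT ⟺ this sum → 0 as n → ∞.)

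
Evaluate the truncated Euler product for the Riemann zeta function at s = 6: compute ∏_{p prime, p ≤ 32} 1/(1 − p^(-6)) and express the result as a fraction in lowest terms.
∏ = 21845630847366461901783214359247811231609675/21473219492121468455585352466296495056879616

The primes p ≤ 32 are [2, 3, 5, 7, 11, 13, 17, 19, 23, 29, 31]. For each prime, (1 − 1/p^6)^(-1) = p^6 / (p^6 − 1). The product is (1 − 1/2^6)^(-1), (1 − 1/3^6)^(-1), (1 − 1/5^6)^(-1), (1 − 1/7^6)^(-1), (1 − 1/11^6)^(-1), (1 − 1/13^6)^(-1), (1 − 1/17^6)^(-1), (1 − 1/19^6)^(-1), (1 − 1/23^6)^(-1), (1 − 1/29^6)^(-1), (1 − 1/31^6)^(-1) = ∏ p^6 / (p^6 − 1) = 21845630847366461901783214359247811231609675/21473219492121468455585352466296495056879616.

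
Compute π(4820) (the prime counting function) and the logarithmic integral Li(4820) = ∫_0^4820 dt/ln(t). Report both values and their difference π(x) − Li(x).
π(4820) = 649;  Li(4820) ≈ 663.10;  π(x) − Li(x) ≈ -14.10.

Direct count of primes ≤ 4820 gives π(4820) = 649. Numerical evaluation of the logarithmic integral gives Li(4820) ≈ 663.10. The difference π(x) − Li(x) ≈ -14.10 is typically negative for small/moderate x (Li(x) overestimates), though Littlewood's theorem shows this sign changes infinitely often.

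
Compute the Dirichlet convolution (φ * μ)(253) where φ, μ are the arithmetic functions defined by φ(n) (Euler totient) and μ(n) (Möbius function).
(φ * μ)(253) = 189

Divisors of 253: [1, 11, 23, 253]. For each d | 253:
  d = 1: φ(1) · μ(253/1) = 1 · 1 = 1
  d = 11: φ(11) · μ(253/11) = 10 · -1 = -10
  d = 23: φ(23) · μ(253/23) = 22 · -1 = -22
  d = 253: φ(253) · μ(253/253) = 220 · 1 = 220
Summing: (φ * μ)(253) = 1 + -10 + -22 + 220 = 189.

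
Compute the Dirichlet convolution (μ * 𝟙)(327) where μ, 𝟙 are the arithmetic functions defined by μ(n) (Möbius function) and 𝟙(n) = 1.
(μ * 𝟙)(327) = 0

Divisors of 327: [1, 3, 109, 327]. For each d | 327:
  d = 1: μ(1) · 𝟙(327/1) = 1 · 1 = 1
  d = 3: μ(3) · 𝟙(327/3) = -1 · 1 = -1
  d = 109: μ(109) · 𝟙(327/109) = -1 · 1 = -1
  d = 327: μ(327) · 𝟙(327/327) = 1 · 1 = 1
Summing: (μ * 𝟙)(327) = 1 + -1 + -1 + 1 = 0.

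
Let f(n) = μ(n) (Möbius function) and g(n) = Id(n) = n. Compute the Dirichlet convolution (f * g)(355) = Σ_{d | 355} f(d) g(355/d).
(μ * Id)(355) = 280

Divisors of 355: [1, 5, 71, 355]. For each d | 355:
  d = 1: μ(1) · Id(355/1) = 1 · 355 = 355
  d = 5: μ(5) · Id(355/5) = -1 · 71 = -71
  d = 71: μ(71) · Id(355/71) = -1 · 5 = -5
  d = 355: μ(355) · Id(355/355) = 1 · 1 = 1
Summing: (μ * Id)(355) = 355 + -71 + -5 + 1 = 280.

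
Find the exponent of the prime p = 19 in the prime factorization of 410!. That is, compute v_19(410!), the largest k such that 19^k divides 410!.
v_19(410!) = 22

Legendre's formula: v_p(n!) = Σ_{k ≥ 1} ⌊n / p^k⌋. For p = 19, n = 410, the terms are:
  ⌊410/19^1⌋ = ⌊410/19⌋ = 21
  ⌊410/19^2⌋ = ⌊410/361⌋ = 1
(the next term ⌊410/19^3⌋ = 0, terminating the sum). Summing: v_19(410!) = 21 + 1 = 22.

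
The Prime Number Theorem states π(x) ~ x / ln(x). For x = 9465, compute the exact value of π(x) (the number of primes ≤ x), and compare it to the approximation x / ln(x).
π(9465) = 1172;  x/ln(x) ≈ 1033.82;  relative error ≈ 11.79%.

Directly count primes up to 9465: π(9465) = 1172. The PNT approximation gives 9465/ln(9465) ≈ 9465/9.15536 ≈ 1033.82. Relative error (π(x) − x/ln(x)) / π(x) ≈ 11.79%; the approximation is known to undercount slightly (Li(x) is a better estimate).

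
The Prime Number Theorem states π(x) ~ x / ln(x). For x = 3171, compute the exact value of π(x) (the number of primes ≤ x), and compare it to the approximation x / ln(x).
π(3171) = 449;  x/ln(x) ≈ 393.34;  relative error ≈ 12.40%.

Directly count primes up to 3171: π(3171) = 449. The PNT approximation gives 3171/ln(3171) ≈ 3171/8.06180 ≈ 393.34. Relative error (π(x) − x/ln(x)) / π(x) ≈ 12.40%; the approximation is known to undercount slightly (Li(x) is a better estimate).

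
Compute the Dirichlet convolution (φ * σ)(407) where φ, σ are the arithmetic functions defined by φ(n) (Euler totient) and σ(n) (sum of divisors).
(φ * σ)(407) = 1628

Divisors of 407: [1, 11, 37, 407]. For each d | 407:
  d = 1: φ(1) · σ(407/1) = 1 · 456 = 456
  d = 11: φ(11) · σ(407/11) = 10 · 38 = 380
  d = 37: φ(37) · σ(407/37) = 36 · 12 = 432
  d = 407: φ(407) · σ(407/407) = 360 · 1 = 360
Summing: (φ * σ)(407) = 456 + 380 + 432 + 360 = 1628.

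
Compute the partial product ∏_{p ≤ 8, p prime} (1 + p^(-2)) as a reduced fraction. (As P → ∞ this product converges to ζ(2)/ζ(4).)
∏ = 650/441

The primes p ≤ 8 are [2, 3, 5, 7]. For each, (1 + 1/p^2) = (p^2 + 1)/p^2. Multiplying these fractions over p ∈ [2, 3, 5, 7] gives 650/441. (In the limit P → ∞ this tends to ζ(2)/ζ(4).)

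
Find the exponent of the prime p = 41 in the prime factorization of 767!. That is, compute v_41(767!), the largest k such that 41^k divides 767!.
v_41(767!) = 18

Legendre's formula: v_p(n!) = Σ_{k ≥ 1} ⌊n / p^k⌋. For p = 41, n = 767, the terms are:
  ⌊767/41^1⌋ = ⌊767/41⌋ = 18
(the next term ⌊767/41^2⌋ = 0, terminating the sum). Summing: v_41(767!) = 18 = 18.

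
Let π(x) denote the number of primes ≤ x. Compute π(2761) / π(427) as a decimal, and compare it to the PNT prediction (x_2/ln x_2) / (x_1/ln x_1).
π(2761)/π(427) = 402/82 ≈ 4.9024;  PNT prediction ≈ 4.9428.

π(427) = 82 and π(2761) = 402, so π(2761)/π(427) ≈ 4.9024. The PNT-predicted ratio is (2761/ln(2761)) / (427/ln(427)) ≈ 4.9428. The two agree to within a few percent, as expected.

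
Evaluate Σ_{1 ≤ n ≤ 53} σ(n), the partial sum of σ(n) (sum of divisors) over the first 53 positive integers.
Σ_{n ≤ 53} σ(n) = 2304

Compute σ(n) for each 1 ≤ n ≤ 53: σ(1) = 1, σ(2) = 3, σ(3) = 4, σ(4) = 7, σ(5) = 6, σ(6) = 12, σ(7) = 8, σ(8) = 15, σ(9) = 13, σ(10) = 18, σ(11) = 12, σ(12) = 28, σ(13) = 14, σ(14) = 24, σ(15) = 24, σ(16) = 31, σ(17) = 18, σ(18) = 39, σ(19) = 20, σ(20) = 42, σ(21) = 32, σ(22) = 36, σ(23) = 24, σ(24) = 60, σ(25) = 31, σ(26) = 42, σ(27) = 40, σ(28) = 56, σ(29) = 30, σ(30) = 72, σ(31) = 32, σ(32) = 63, σ(33) = 48, σ(34) = 54, σ(35) = 48, σ(36) = 91, σ(37) = 38, σ(38) = 60, σ(39) = 56, σ(40) = 90, σ(41) = 42, σ(42) = 96, σ(43) = 44, σ(44) = 84, σ(45) = 78, σ(46) = 72, σ(47) = 48, σ(48) = 124, σ(49) = 57, σ(50) = 93, σ(51) = 72, σ(52) = 98, σ(53) = 54. Summing all 53 values: 2304. (Average order: Σ_{n ≤ x} σ(n) ~ (π²/12) x². For x = 53, (π²/12)·53² ≈ 2310.31.)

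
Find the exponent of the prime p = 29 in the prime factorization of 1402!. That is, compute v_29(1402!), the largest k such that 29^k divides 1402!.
v_29(1402!) = 49

Legendre's formula: v_p(n!) = Σ_{k ≥ 1} ⌊n / p^k⌋. For p = 29, n = 1402, the terms are:
  ⌊1402/29^1⌋ = ⌊1402/29⌋ = 48
  ⌊1402/29^2⌋ = ⌊1402/841⌋ = 1
(the next term ⌊1402/29^3⌋ = 0, terminating the sum). Summing: v_29(1402!) = 48 + 1 = 49.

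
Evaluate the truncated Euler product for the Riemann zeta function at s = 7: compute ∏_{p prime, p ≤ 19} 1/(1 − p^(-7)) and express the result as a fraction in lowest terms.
∏ = 155826023762586560111512988551201501037015625/154535761885293084095586902270463356349603488

The primes p ≤ 19 are [2, 3, 5, 7, 11, 13, 17, 19]. For each prime, (1 − 1/p^7)^(-1) = p^7 / (p^7 − 1). The product is (1 − 1/2^7)^(-1), (1 − 1/3^7)^(-1), (1 − 1/5^7)^(-1), (1 − 1/7^7)^(-1), (1 − 1/11^7)^(-1), (1 − 1/13^7)^(-1), (1 − 1/17^7)^(-1), (1 − 1/19^7)^(-1) = ∏ p^7 / (p^7 − 1) = 155826023762586560111512988551201501037015625/154535761885293084095586902270463356349603488.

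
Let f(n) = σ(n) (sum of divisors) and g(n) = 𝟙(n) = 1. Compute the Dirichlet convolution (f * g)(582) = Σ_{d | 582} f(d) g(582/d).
(σ * 𝟙)(582) = 1980

Divisors of 582: [1, 2, 3, 6, 97, 194, 291, 582]. For each d | 582:
  d = 1: σ(1) · 𝟙(582/1) = 1 · 1 = 1
  d = 2: σ(2) · 𝟙(582/2) = 3 · 1 = 3
  d = 3: σ(3) · 𝟙(582/3) = 4 · 1 = 4
  d = 6: σ(6) · 𝟙(582/6) = 12 · 1 = 12
  d = 97: σ(97) · 𝟙(582/97) = 98 · 1 = 98
  d = 194: σ(194) · 𝟙(582/194) = 294 · 1 = 294
  d = 291: σ(291) · 𝟙(582/291) = 392 · 1 = 392
  d = 582: σ(582) · 𝟙(582/582) = 1176 · 1 = 1176
Summing: (σ * 𝟙)(582) = 1 + 3 + 4 + 12 + 98 + 294 + 392 + 1176 = 1980.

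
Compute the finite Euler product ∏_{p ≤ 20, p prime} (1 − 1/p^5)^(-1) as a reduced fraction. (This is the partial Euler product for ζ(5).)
∏ = 995488417328655275157507375/960036697434231116505428608

The primes p ≤ 20 are [2, 3, 5, 7, 11, 13, 17, 19]. For each prime, (1 − 1/p^5)^(-1) = p^5 / (p^5 − 1). The product is (1 − 1/2^5)^(-1), (1 − 1/3^5)^(-1), (1 − 1/5^5)^(-1), (1 − 1/7^5)^(-1), (1 − 1/11^5)^(-1), (1 − 1/13^5)^(-1), (1 − 1/17^5)^(-1), (1 − 1/19^5)^(-1) = ∏ p^5 / (p^5 − 1) = 995488417328655275157507375/960036697434231116505428608.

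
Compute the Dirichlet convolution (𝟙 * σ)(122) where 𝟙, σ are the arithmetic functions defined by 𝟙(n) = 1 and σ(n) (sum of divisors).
(𝟙 * σ)(122) = 252

Divisors of 122: [1, 2, 61, 122]. For each d | 122:
  d = 1: 𝟙(1) · σ(122/1) = 1 · 186 = 186
  d = 2: 𝟙(2) · σ(122/2) = 1 · 62 = 62
  d = 61: 𝟙(61) · σ(122/61) = 1 · 3 = 3
  d = 122: 𝟙(122) · σ(122/122) = 1 · 1 = 1
Summing: (𝟙 * σ)(122) = 186 + 62 + 3 + 1 = 252.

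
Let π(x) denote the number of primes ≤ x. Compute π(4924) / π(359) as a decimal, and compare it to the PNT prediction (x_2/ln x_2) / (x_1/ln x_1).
π(4924)/π(359) = 657/72 ≈ 9.1250;  PNT prediction ≈ 9.4914.

π(359) = 72 and π(4924) = 657, so π(4924)/π(359) ≈ 9.1250. The PNT-predicted ratio is (4924/ln(4924)) / (359/ln(359)) ≈ 9.4914. The two agree to within a few percent, as expected.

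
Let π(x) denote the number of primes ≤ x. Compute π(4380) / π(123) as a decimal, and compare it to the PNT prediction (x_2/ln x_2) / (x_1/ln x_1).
π(4380)/π(123) = 597/30 ≈ 19.9000;  PNT prediction ≈ 20.4371.

π(123) = 30 and π(4380) = 597, so π(4380)/π(123) ≈ 19.9000. The PNT-predicted ratio is (4380/ln(4380)) / (123/ln(123)) ≈ 20.4371. The two agree to within a few percent, as expected.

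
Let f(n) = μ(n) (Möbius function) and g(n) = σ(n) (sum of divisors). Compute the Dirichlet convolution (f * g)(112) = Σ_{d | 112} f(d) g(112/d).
(μ * σ)(112) = 112

Divisors of 112: [1, 2, 4, 7, 8, 14, 16, 28, 56, 112]. For each d | 112:
  d = 1: μ(1) · σ(112/1) = 1 · 248 = 248
  d = 2: μ(2) · σ(112/2) = -1 · 120 = -120
  d = 4: μ(4) · σ(112/4) = 0 · 56 = 0
  d = 7: μ(7) · σ(112/7) = -1 · 31 = -31
  d = 8: μ(8) · σ(112/8) = 0 · 24 = 0
  d = 14: μ(14) · σ(112/14) = 1 · 15 = 15
  d = 16: μ(16) · σ(112/16) = 0 · 8 = 0
  d = 28: μ(28) · σ(112/28) = 0 · 7 = 0
  d = 56: μ(56) · σ(112/56) = 0 · 3 = 0
  d = 112: μ(112) · σ(112/112) = 0 · 1 = 0
Summing: (μ * σ)(112) = 248 + -120 + 0 + -31 + 0 + 15 + 0 + 0 + 0 + 0 = 112.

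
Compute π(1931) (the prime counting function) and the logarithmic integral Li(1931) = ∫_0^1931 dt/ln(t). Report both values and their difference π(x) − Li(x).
π(1931) = 294;  Li(1931) ≈ 305.71;  π(x) − Li(x) ≈ -11.71.

Direct count of primes ≤ 1931 gives π(1931) = 294. Numerical evaluation of the logarithmic integral gives Li(1931) ≈ 305.71. The difference π(x) − Li(x) ≈ -11.71 is typically negative for small/moderate x (Li(x) overestimates), though Littlewood's theorem shows this sign changes infinitely often.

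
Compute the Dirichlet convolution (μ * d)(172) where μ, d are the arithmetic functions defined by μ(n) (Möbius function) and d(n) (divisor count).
(μ * d)(172) = 1

Divisors of 172: [1, 2, 4, 43, 86, 172]. For each d | 172:
  d = 1: μ(1) · d(172/1) = 1 · 6 = 6
  d = 2: μ(2) · d(172/2) = -1 · 4 = -4
  d = 4: μ(4) · d(172/4) = 0 · 2 = 0
  d = 43: μ(43) · d(172/43) = -1 · 3 = -3
  d = 86: μ(86) · d(172/86) = 1 · 2 = 2
  d = 172: μ(172) · d(172/172) = 0 · 1 = 0
Summing: (μ * d)(172) = 6 + -4 + 0 + -3 + 2 + 0 = 1.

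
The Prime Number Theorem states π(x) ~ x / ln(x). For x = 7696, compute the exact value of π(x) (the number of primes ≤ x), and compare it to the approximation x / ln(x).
π(7696) = 976;  x/ln(x) ≈ 860.04;  relative error ≈ 11.88%.

Directly count primes up to 7696: π(7696) = 976. The PNT approximation gives 7696/ln(7696) ≈ 7696/8.94846 ≈ 860.04. Relative error (π(x) − x/ln(x)) / π(x) ≈ 11.88%; the approximation is known to undercount slightly (Li(x) is a better estimate).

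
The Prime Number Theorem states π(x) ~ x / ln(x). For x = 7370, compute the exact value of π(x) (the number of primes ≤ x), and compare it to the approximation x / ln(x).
π(7370) = 938;  x/ln(x) ≈ 827.61;  relative error ≈ 11.77%.

Directly count primes up to 7370: π(7370) = 938. The PNT approximation gives 7370/ln(7370) ≈ 7370/8.90517 ≈ 827.61. Relative error (π(x) − x/ln(x)) / π(x) ≈ 11.77%; the approximation is known to undercount slightly (Li(x) is a better estimate).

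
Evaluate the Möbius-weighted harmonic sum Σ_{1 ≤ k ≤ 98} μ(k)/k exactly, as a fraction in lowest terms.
Σ μ(k)/k = 11962644395524974654034383169459538/384261327324253070792183691221959345

Values of μ(k) for 1 ≤ k ≤ 98: μ(1) = 1, μ(2) = -1, μ(3) = -1, μ(5) = -1, μ(6) = 1, μ(7) = -1, μ(10) = 1, μ(11) = -1, μ(13) = -1, μ(14) = 1, μ(15) = 1, μ(17) = -1, μ(19) = -1, μ(21) = 1, μ(22) = 1, μ(23) = -1, μ(26) = 1, μ(29) = -1, μ(30) = -1, μ(31) = -1, μ(33) = 1, μ(34) = 1, μ(35) = 1, μ(37) = -1, μ(38) = 1, μ(39) = 1, μ(41) = -1, μ(42) = -1, μ(43) = -1, μ(46) = 1, μ(47) = -1, μ(51) = 1, μ(53) = -1, μ(55) = 1, μ(57) = 1, μ(58) = 1, μ(59) = -1, μ(61) = -1, μ(62) = 1, μ(65) = 1, μ(66) = -1, μ(67) = -1, μ(69) = 1, μ(70) = -1, μ(71) = -1, μ(73) = -1, μ(74) = 1, μ(77) = 1, μ(78) = -1, μ(79) = -1, μ(82) = 1, μ(83) = -1, μ(85) = 1, μ(86) = 1, μ(87) = 1, μ(89) = -1, μ(91) = 1, μ(93) = 1, μ(94) = 1, μ(95) = 1, μ(97) = -1, with μ = 0 on non-squarefree integers. Summing μ(k)/k for k where μ(k) ≠ 0 gives 11962644395524974654034383169459538/384261327324253070792183691221959345 ≈ 0.0311. (PNT ⟺ this sum → 0 as n → ∞.)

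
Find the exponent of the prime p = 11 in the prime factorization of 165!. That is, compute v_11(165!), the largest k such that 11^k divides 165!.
v_11(165!) = 16

Legendre's formula: v_p(n!) = Σ_{k ≥ 1} ⌊n / p^k⌋. For p = 11, n = 165, the terms are:
  ⌊165/11^1⌋ = ⌊165/11⌋ = 15
  ⌊165/11^2⌋ = ⌊165/121⌋ = 1
(the next term ⌊165/11^3⌋ = 0, terminating the sum). Summing: v_11(165!) = 15 + 1 = 16.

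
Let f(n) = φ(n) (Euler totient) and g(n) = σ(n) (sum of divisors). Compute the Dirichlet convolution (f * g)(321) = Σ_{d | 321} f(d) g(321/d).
(φ * σ)(321) = 1284

Divisors of 321: [1, 3, 107, 321]. For each d | 321:
  d = 1: φ(1) · σ(321/1) = 1 · 432 = 432
  d = 3: φ(3) · σ(321/3) = 2 · 108 = 216
  d = 107: φ(107) · σ(321/107) = 106 · 4 = 424
  d = 321: φ(321) · σ(321/321) = 212 · 1 = 212
Summing: (φ * σ)(321) = 432 + 216 + 424 + 212 = 1284.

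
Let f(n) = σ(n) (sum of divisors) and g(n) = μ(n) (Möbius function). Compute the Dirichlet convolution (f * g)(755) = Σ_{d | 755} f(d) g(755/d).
(σ * μ)(755) = 755

Divisors of 755: [1, 5, 151, 755]. For each d | 755:
  d = 1: σ(1) · μ(755/1) = 1 · 1 = 1
  d = 5: σ(5) · μ(755/5) = 6 · -1 = -6
  d = 151: σ(151) · μ(755/151) = 152 · -1 = -152
  d = 755: σ(755) · μ(755/755) = 912 · 1 = 912
Summing: (σ * μ)(755) = 1 + -6 + -152 + 912 = 755.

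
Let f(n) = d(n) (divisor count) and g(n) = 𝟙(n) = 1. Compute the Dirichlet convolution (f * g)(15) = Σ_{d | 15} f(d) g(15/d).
(d * 𝟙)(15) = 9

Divisors of 15: [1, 3, 5, 15]. For each d | 15:
  d = 1: d(1) · 𝟙(15/1) = 1 · 1 = 1
  d = 3: d(3) · 𝟙(15/3) = 2 · 1 = 2
  d = 5: d(5) · 𝟙(15/5) = 2 · 1 = 2
  d = 15: d(15) · 𝟙(15/15) = 4 · 1 = 4
Summing: (d * 𝟙)(15) = 1 + 2 + 2 + 4 = 9.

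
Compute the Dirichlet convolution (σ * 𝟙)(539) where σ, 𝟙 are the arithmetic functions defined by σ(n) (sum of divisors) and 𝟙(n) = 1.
(σ * 𝟙)(539) = 858

Divisors of 539: [1, 7, 11, 49, 77, 539]. For each d | 539:
  d = 1: σ(1) · 𝟙(539/1) = 1 · 1 = 1
  d = 7: σ(7) · 𝟙(539/7) = 8 · 1 = 8
  d = 11: σ(11) · 𝟙(539/11) = 12 · 1 = 12
  d = 49: σ(49) · 𝟙(539/49) = 57 · 1 = 57
  d = 77: σ(77) · 𝟙(539/77) = 96 · 1 = 96
  d = 539: σ(539) · 𝟙(539/539) = 684 · 1 = 684
Summing: (σ * 𝟙)(539) = 1 + 8 + 12 + 57 + 96 + 684 = 858.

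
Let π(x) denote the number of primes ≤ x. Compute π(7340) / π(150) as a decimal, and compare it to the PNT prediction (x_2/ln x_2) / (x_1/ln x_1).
π(7340)/π(150) = 935/35 ≈ 26.7143;  PNT prediction ≈ 27.5457.

π(150) = 35 and π(7340) = 935, so π(7340)/π(150) ≈ 26.7143. The PNT-predicted ratio is (7340/ln(7340)) / (150/ln(150)) ≈ 27.5457. The two agree to within a few percent, as expected.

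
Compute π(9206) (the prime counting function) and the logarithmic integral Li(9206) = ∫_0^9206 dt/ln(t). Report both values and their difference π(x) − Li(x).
π(9206) = 1141;  Li(9206) ≈ 1159.55;  π(x) − Li(x) ≈ -18.55.

Direct count of primes ≤ 9206 gives π(9206) = 1141. Numerical evaluation of the logarithmic integral gives Li(9206) ≈ 1159.55. The difference π(x) − Li(x) ≈ -18.55 is typically negative for small/moderate x (Li(x) overestimates), though Littlewood's theorem shows this sign changes infinitely often.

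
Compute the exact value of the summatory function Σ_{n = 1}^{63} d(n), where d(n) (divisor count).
Σ_{n ≤ 63} d(n) = 273

Compute d(n) for each 1 ≤ n ≤ 63: d(1) = 1, d(2) = 2, d(3) = 2, d(4) = 3, d(5) = 2, d(6) = 4, d(7) = 2, d(8) = 4, d(9) = 3, d(10) = 4, d(11) = 2, d(12) = 6, d(13) = 2, d(14) = 4, d(15) = 4, d(16) = 5, d(17) = 2, d(18) = 6, d(19) = 2, d(20) = 6, d(21) = 4, d(22) = 4, d(23) = 2, d(24) = 8, d(25) = 3, d(26) = 4, d(27) = 4, d(28) = 6, d(29) = 2, d(30) = 8, d(31) = 2, d(32) = 6, d(33) = 4, d(34) = 4, d(35) = 4, d(36) = 9, d(37) = 2, d(38) = 4, d(39) = 4, d(40) = 8, d(41) = 2, d(42) = 8, d(43) = 2, d(44) = 6, d(45) = 6, d(46) = 4, d(47) = 2, d(48) = 10, d(49) = 3, d(50) = 6, d(51) = 4, d(52) = 6, d(53) = 2, d(54) = 8, d(55) = 4, d(56) = 8, d(57) = 4, d(58) = 4, d(59) = 2, d(60) = 12, d(61) = 2, d(62) = 4, d(63) = 6. Summing all 63 values: 273. (Dirichlet's divisor formula: Σ_{n ≤ x} d(n) = x ln(x) + (2γ − 1) x + O(√x). For x = 63, the asymptotic estimate is ≈ 270.75.)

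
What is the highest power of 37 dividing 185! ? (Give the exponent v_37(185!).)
v_37(185!) = 5

Legendre's formula: v_p(n!) = Σ_{k ≥ 1} ⌊n / p^k⌋. For p = 37, n = 185, the terms are:
  ⌊185/37^1⌋ = ⌊185/37⌋ = 5
(the next term ⌊185/37^2⌋ = 0, terminating the sum). Summing: v_37(185!) = 5 = 5.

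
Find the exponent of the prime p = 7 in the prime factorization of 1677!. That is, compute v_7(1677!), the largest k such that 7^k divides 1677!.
v_7(1677!) = 277

Legendre's formula: v_p(n!) = Σ_{k ≥ 1} ⌊n / p^k⌋. For p = 7, n = 1677, the terms are:
  ⌊1677/7^1⌋ = ⌊1677/7⌋ = 239
  ⌊1677/7^2⌋ = ⌊1677/49⌋ = 34
  ⌊1677/7^3⌋ = ⌊1677/343⌋ = 4
(the next term ⌊1677/7^4⌋ = 0, terminating the sum). Summing: v_7(1677!) = 239 + 34 + 4 = 277.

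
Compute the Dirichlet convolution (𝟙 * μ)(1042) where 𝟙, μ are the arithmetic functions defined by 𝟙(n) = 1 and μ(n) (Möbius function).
(𝟙 * μ)(1042) = 0

Divisors of 1042: [1, 2, 521, 1042]. For each d | 1042:
  d = 1: 𝟙(1) · μ(1042/1) = 1 · 1 = 1
  d = 2: 𝟙(2) · μ(1042/2) = 1 · -1 = -1
  d = 521: 𝟙(521) · μ(1042/521) = 1 · -1 = -1
  d = 1042: 𝟙(1042) · μ(1042/1042) = 1 · 1 = 1
Summing: (𝟙 * μ)(1042) = 1 + -1 + -1 + 1 = 0.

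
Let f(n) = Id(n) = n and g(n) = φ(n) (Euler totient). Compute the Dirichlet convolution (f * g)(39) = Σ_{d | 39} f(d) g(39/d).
(Id * φ)(39) = 125

Divisors of 39: [1, 3, 13, 39]. For each d | 39:
  d = 1: Id(1) · φ(39/1) = 1 · 24 = 24
  d = 3: Id(3) · φ(39/3) = 3 · 12 = 36
  d = 13: Id(13) · φ(39/13) = 13 · 2 = 26
  d = 39: Id(39) · φ(39/39) = 39 · 1 = 39
Summing: (Id * φ)(39) = 24 + 36 + 26 + 39 = 125.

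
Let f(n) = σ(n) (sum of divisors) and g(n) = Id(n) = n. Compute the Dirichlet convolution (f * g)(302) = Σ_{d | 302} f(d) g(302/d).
(σ * Id)(302) = 1515

Divisors of 302: [1, 2, 151, 302]. For each d | 302:
  d = 1: σ(1) · Id(302/1) = 1 · 302 = 302
  d = 2: σ(2) · Id(302/2) = 3 · 151 = 453
  d = 151: σ(151) · Id(302/151) = 152 · 2 = 304
  d = 302: σ(302) · Id(302/302) = 456 · 1 = 456
Summing: (σ * Id)(302) = 302 + 453 + 304 + 456 = 1515.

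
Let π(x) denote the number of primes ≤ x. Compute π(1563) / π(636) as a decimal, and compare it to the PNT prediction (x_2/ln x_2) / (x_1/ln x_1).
π(1563)/π(636) = 246/115 ≈ 2.1391;  PNT prediction ≈ 2.1571.

π(636) = 115 and π(1563) = 246, so π(1563)/π(636) ≈ 2.1391. The PNT-predicted ratio is (1563/ln(1563)) / (636/ln(636)) ≈ 2.1571. The two agree to within a few percent, as expected.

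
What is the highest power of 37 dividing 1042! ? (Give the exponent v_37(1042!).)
v_37(1042!) = 28

Legendre's formula: v_p(n!) = Σ_{k ≥ 1} ⌊n / p^k⌋. For p = 37, n = 1042, the terms are:
  ⌊1042/37^1⌋ = ⌊1042/37⌋ = 28
(the next term ⌊1042/37^2⌋ = 0, terminating the sum). Summing: v_37(1042!) = 28 = 28.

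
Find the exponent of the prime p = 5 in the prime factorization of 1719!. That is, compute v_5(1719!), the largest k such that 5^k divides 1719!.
v_5(1719!) = 426

Legendre's formula: v_p(n!) = Σ_{k ≥ 1} ⌊n / p^k⌋. For p = 5, n = 1719, the terms are:
  ⌊1719/5^1⌋ = ⌊1719/5⌋ = 343
  ⌊1719/5^2⌋ = ⌊1719/25⌋ = 68
  ⌊1719/5^3⌋ = ⌊1719/125⌋ = 13
  ⌊1719/5^4⌋ = ⌊1719/625⌋ = 2
(the next term ⌊1719/5^5⌋ = 0, terminating the sum). Summing: v_5(1719!) = 343 + 68 + 13 + 2 = 426.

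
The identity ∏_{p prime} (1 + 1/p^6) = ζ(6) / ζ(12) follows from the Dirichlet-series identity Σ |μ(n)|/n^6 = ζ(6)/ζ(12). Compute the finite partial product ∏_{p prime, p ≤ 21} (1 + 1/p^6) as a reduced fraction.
∏ = 10322827120806625262196014218/10149346788166965945179821977

The primes p ≤ 21 are [2, 3, 5, 7, 11, 13, 17, 19]. For each, (1 + 1/p^6) = (p^6 + 1)/p^6. Multiplying these fractions over p ∈ [2, 3, 5, 7, 11, 13, 17, 19] gives 10322827120806625262196014218/10149346788166965945179821977. (In the limit P → ∞ this tends to ζ(6)/ζ(12).)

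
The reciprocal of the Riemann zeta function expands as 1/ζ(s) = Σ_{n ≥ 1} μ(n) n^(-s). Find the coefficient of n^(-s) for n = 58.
μ(58) = 1

Factor n = 58 = 2 · 29. μ(n) = 0 if any exponent ≥ 2 (not squarefree); otherwise μ(n) = (−1)^{ω(n)} where ω(n) is the number of distinct prime factors. Applying: μ(58) = 1.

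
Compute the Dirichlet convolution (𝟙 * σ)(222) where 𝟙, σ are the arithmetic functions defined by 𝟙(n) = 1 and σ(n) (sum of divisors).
(𝟙 * σ)(222) = 780

Divisors of 222: [1, 2, 3, 6, 37, 74, 111, 222]. For each d | 222:
  d = 1: 𝟙(1) · σ(222/1) = 1 · 456 = 456
  d = 2: 𝟙(2) · σ(222/2) = 1 · 152 = 152
  d = 3: 𝟙(3) · σ(222/3) = 1 · 114 = 114
  d = 6: 𝟙(6) · σ(222/6) = 1 · 38 = 38
  d = 37: 𝟙(37) · σ(222/37) = 1 · 12 = 12
  d = 74: 𝟙(74) · σ(222/74) = 1 · 4 = 4
  d = 111: 𝟙(111) · σ(222/111) = 1 · 3 = 3
  d = 222: 𝟙(222) · σ(222/222) = 1 · 1 = 1
Summing: (𝟙 * σ)(222) = 456 + 152 + 114 + 38 + 12 + 4 + 3 + 1 = 780.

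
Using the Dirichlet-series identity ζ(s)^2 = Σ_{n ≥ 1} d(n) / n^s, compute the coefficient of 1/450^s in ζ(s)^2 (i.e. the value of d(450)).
d(450) = 18

ζ(s)^2 = (Σ 1/m^s)(Σ 1/k^s). The coefficient of 1/n^s in the product is the number of ordered pairs (m, k) with mk = n, which equals d(n). For n = 450, divisors are [1, 2, 3, 5, 6, 9, 10, 15, 18, 25, 30, 45, 50, 75, 90, 150, 225, 450], so d(450) = 18.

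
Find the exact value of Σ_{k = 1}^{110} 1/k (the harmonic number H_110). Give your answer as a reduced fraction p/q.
H_110 = 812425573941376284756780362571245808659649778037/153803387341307877636928566091115101174034840640

Direct summation: H_110 = 1 + 1/2 + ... + 1/110. The least common denominator is lcm(1, ..., 110) = 8459186303771933270031071135011330564571916235200; over this denominator the numerator is 8459186303771933270031071135011330564571916235200 + 4229593151885966635015535567505665282285958117600 + 2819728767923977756677023711670443521523972078400 + 2114796575942983317507767783752832641142979058800 + 1691837260754386654006214227002266112914383247040 + 1409864383961988878338511855835221760761986039200 + 1208455186253133324290153019287332937795988033600 + 1057398287971491658753883891876416320571489529400 + 939909589307992585559007903890147840507990692800 + 845918630377193327003107113501133056457191623520 + 769016936706539388184642830455575505870174203200 + 704932191980994439169255927917610880380993019600 + 650706638751687174617774702693179274197839710400 + 604227593126566662145076509643666468897994016800 + 563945753584795551335404742334088704304794415680 + 528699143985745829376941945938208160285744764700 + 497599194339525486472415949118313562621877425600 + 469954794653996292779503951945073920253995346400 + 445220331777470172106898480790070029714311380800 + 422959315188596663501553556750566528228595811760 + 402818395417711108096717673095777645931996011200 + 384508468353269694092321415227787752935087101600 + 367790708859649272610046571087449154981387662400 + 352466095990497219584627963958805440190496509800 + 338367452150877330801242845400453222582876649408 + 325353319375843587308887351346589637098919855200 + 313303196435997528519669301296715946835996897600 + 302113796563283331072538254821833234448997008400 + 291696079440411492070036935690045881536962628800 + 281972876792397775667702371167044352152397207840 + 272876977541030105484873262419720340792642459200 + 264349571992872914688470972969104080142872382350 + 256338978902179796061547610151858501956724734400 + 248799597169762743236207974559156781310938712800 + 241691037250626664858030603857466587559197606720 + 234977397326998146389751975972536960126997673200 + 228626656858700899190028949594900826069511249600 + 222610165888735086053449240395035014857155690400 + 216902212917229058205924900897726424732613236800 + 211479657594298331750776778375283264114297905880 + 206321617165169104147099295975886111331022347200 + 201409197708855554048358836547888822965998005600 + 196725262878417052791420258953751873594695726400 + 192254234176634847046160707613893876467543550800 + 187981917861598517111801580778029568101598138560 + 183895354429824636305023285543724577490693831200 + 179982687314296452553852577340666607756849281600 + 176233047995248609792313981979402720095248254900 + 172636455179019046327164717041047562542284004800 + 169183726075438665400621422700226611291438324704 + 165866398113175162157471983039437854207292475200 + 162676659687921793654443675673294818549459927600 + 159607288750413835283605115754930765369281438400 + 156651598217998764259834650648357973417998448800 + 153803387341307877636928566091115101174034840640 + 151056898281641665536269127410916617224498504200 + 148406777259156724035632826930023343238103793600 + 145848039720205746035018467845022940768481314400 + 143376039046981919831035103983242890924947732800 + 140986438396198887833851185583522176076198603920 + 138675185307736610984115920246087386304457643200 + 136438488770515052742436631209860170396321229600 + 134272798472570369365572557698592548643998670400 + 132174785996436457344235486484552040071436191175 + 130141327750337434923554940538635854839567942080 + 128169489451089898030773805075929250978362367200 + 126256511996596018955687628880766127829431585600 + 124399798584881371618103987279578390655469356400 + 122596902953216424203348857029149718327129220800 + 120845518625313332429015301928733293779598803360 + 119143469067210327746916494859314514993970651200 + 117488698663499073194875987986268480063498836600 + 115879264435231962603165358013853843350300222400 + 114313328429350449595014474797450413034755624800 + 112789150716959110267080948466817740860958883136 + 111305082944367543026724620197517507428577845200 + 109859562386648484026377547207939357981453457600 + 108451106458614529102962450448863212366306618400 + 107078307642682699620646470063434564108505268800 + 105739828797149165875388389187641632057148952940 + 104434398811999176173223100432238648945332299200 + 103160808582584552073549647987943055665511173600 + 101917907274360641807603266686883500777974894400 + 100704598854427777024179418273944411482999002800 + 99519838867905097294483189823662712524375485120 + 98362631439208526395710129476875936797347863200 + 97232026480137164023345645230015293845654209600 + 96127117088317423523080353806946938233771775400 + 95047037121032958090236754325970006343504676800 + 93990958930799258555900790389014784050799069280 + 92958091250241024945396386099025610599691387200 + 91947677214912318152511642771862288745346915600 + 90958992513676701828291087473240113597547486400 + 89991343657148226276926288670333303878424640800 + 89044066355494034421379696158014005942862276160 + 88116523997624304896156990989701360047624127450 + 87208106224452920309598671494962170768782641600 + 86318227589509523163582358520523781271142002400 + 85446326300726598687182536717286167318908244800 + 84591863037719332700310711350113305645719162352 + 83754319839326071980505654802092381827444715200 + 82933199056587581078735991519718927103646237600 + 82128022366717798738165739174867287034678798400 + 81338329843960896827221837836647409274729963800 + 80563679083542221619343534619155529186399202240 + 79803644375206917641802557877465382684640719200 + 79057815923102180093748328364591874435251553600 + 78325799108999382129917325324178986708999224400 + 77607213796072782293863037935883766647448772800 + 76901693670653938818464283045557550587017420320 = 44683406566775695661622919941418519476280737792035, so H_110 = 44683406566775695661622919941418519476280737792035/8459186303771933270031071135011330564571916235200; reducing by gcd(44683406566775695661622919941418519476280737792035, 8459186303771933270031071135011330564571916235200) = 55 gives 812425573941376284756780362571245808659649778037/153803387341307877636928566091115101174034840640 ≈ 5.28223. (The PNT-adjacent estimate ln(110) + γ ≈ 5.27770 matches within O(1/n).)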